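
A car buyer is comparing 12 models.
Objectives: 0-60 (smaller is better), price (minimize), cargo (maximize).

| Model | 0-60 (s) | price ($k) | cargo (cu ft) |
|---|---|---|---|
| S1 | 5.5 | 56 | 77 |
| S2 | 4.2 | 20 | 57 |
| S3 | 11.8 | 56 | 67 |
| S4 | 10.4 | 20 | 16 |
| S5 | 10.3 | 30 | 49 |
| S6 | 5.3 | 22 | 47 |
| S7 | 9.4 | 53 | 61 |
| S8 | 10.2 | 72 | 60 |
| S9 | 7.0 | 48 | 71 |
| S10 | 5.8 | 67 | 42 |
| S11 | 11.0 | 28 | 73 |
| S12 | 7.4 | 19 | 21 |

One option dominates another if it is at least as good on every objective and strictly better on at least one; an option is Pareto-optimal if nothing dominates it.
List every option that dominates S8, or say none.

S1: 0-60 5.5≤10.2, price 56≤72, cargo 77≥60 — dominates S8.
S7: 0-60 9.4≤10.2, price 53≤72, cargo 61≥60 — dominates S8.
S9: 0-60 7.0≤10.2, price 48≤72, cargo 71≥60 — dominates S8.
Others (S2, S3, S4, S5, S6, S10, S11, S12) are each worse than S8 on at least one objective.

S1, S7, S9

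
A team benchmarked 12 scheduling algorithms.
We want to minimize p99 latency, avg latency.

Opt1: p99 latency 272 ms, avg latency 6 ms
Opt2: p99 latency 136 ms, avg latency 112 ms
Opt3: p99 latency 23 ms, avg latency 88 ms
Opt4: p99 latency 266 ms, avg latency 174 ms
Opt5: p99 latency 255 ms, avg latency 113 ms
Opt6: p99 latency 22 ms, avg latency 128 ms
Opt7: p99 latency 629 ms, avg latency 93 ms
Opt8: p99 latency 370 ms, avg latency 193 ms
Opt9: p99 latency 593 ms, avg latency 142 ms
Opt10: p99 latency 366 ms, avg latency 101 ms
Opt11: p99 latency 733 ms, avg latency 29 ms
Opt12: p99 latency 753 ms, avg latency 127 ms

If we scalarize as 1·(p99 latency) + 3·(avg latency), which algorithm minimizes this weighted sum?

Opt3

Opt1: 1·272 + 3·6 = 290
Opt2: 1·136 + 3·112 = 472
Opt3: 1·23 + 3·88 = 287
Opt4: 1·266 + 3·174 = 788
Opt5: 1·255 + 3·113 = 594
Opt6: 1·22 + 3·128 = 406
Opt7: 1·629 + 3·93 = 908
Opt8: 1·370 + 3·193 = 949
Opt9: 1·593 + 3·142 = 1019
Opt10: 1·366 + 3·101 = 669
Opt11: 1·733 + 3·29 = 820
Opt12: 1·753 + 3·127 = 1134
Lowest: Opt3 at 287.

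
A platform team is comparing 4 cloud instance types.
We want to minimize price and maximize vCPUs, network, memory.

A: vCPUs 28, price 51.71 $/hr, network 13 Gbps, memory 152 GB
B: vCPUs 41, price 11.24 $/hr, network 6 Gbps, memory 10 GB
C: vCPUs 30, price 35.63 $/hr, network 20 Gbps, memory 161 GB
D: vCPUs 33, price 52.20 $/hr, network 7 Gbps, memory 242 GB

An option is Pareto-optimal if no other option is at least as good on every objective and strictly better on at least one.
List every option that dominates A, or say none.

C: vCPUs 30≥28, price 35.63≤51.71, network 20≥13, memory 161≥152 — dominates A.
Others (B, D) are each worse than A on at least one objective.

C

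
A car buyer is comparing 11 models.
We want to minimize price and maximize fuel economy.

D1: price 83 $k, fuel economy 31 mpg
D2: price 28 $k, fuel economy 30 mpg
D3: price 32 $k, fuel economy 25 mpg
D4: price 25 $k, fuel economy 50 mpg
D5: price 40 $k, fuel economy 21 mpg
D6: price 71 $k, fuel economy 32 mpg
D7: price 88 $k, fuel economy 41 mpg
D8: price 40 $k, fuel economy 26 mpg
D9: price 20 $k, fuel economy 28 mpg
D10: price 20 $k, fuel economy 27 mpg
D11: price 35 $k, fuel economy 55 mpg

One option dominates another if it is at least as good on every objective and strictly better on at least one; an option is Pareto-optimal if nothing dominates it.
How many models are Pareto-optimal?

3

D1: dominated by D4 (price 25≤83, fuel economy 50≥31).
D2: dominated by D4 (price 25≤28, fuel economy 50≥30).
D3: dominated by D2 (price 28≤32, fuel economy 30≥25).
D4: not dominated.
D5: dominated by D2 (price 28≤40, fuel economy 30≥21).
D6: dominated by D4 (price 25≤71, fuel economy 50≥32).
D7: dominated by D4 (price 25≤88, fuel economy 50≥41).
D8: dominated by D2 (price 28≤40, fuel economy 30≥26).
D9: not dominated.
D10: dominated by D9 (price 20≤20, fuel economy 28≥27).
D11: not dominated (best fuel economy).
Pareto-optimal: D4, D9, D11 → 3.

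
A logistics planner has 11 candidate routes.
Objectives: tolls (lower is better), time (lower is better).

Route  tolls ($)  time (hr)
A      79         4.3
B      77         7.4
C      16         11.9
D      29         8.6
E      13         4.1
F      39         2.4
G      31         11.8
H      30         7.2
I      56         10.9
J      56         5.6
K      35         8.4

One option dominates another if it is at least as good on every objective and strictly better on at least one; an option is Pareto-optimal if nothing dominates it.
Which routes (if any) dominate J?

E, F

E: tolls 13≤56, time 4.1≤5.6 — dominates J.
F: tolls 39≤56, time 2.4≤5.6 — dominates J.
Others (A, B, C, D, G, H, I, K) are each worse than J on at least one objective.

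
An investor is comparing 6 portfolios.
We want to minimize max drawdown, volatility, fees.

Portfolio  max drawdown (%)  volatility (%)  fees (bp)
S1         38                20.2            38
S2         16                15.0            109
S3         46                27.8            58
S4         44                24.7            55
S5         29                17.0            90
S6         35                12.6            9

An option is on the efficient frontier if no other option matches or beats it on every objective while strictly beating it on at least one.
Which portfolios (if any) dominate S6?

none

S1: worse on max drawdown (38 vs 35).
S2: worse on volatility (15.0 vs 12.6).
S3: worse on max drawdown (46 vs 35).
S4: worse on max drawdown (44 vs 35).
S5: worse on volatility (17.0 vs 12.6).
No option dominates S6.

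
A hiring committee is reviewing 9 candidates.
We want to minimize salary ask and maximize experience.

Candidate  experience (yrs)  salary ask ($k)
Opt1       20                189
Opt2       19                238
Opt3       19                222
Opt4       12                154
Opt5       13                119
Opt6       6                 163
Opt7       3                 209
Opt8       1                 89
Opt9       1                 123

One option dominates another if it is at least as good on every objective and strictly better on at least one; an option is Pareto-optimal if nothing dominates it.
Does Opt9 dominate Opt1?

Opt9 vs Opt1: Opt9 is worse on experience (1 vs 20), so it does not dominate Opt1.

No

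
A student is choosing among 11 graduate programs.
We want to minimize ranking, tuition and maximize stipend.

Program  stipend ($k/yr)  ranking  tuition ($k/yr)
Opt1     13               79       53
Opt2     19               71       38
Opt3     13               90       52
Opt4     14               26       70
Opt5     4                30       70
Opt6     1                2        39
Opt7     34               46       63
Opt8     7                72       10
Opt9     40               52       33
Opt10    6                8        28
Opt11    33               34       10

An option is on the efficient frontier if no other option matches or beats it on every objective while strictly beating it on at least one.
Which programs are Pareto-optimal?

Opt1: dominated by Opt2 (stipend 19≥13, ranking 71≤79, tuition 38≤53).
Opt2: dominated by Opt9 (stipend 40≥19, ranking 52≤71, tuition 33≤38).
Opt3: dominated by Opt2 (stipend 19≥13, ranking 71≤90, tuition 38≤52).
Opt4: not dominated.
Opt5: dominated by Opt4 (stipend 14≥4, ranking 26≤30, tuition 70≤70).
Opt6: not dominated (best ranking).
Opt7: not dominated.
Opt8: dominated by Opt11 (stipend 33≥7, ranking 34≤72, tuition 10≤10).
Opt9: not dominated (best stipend).
Opt10: not dominated.
Opt11: not dominated.

Opt4, Opt6, Opt7, Opt9, Opt10, Opt11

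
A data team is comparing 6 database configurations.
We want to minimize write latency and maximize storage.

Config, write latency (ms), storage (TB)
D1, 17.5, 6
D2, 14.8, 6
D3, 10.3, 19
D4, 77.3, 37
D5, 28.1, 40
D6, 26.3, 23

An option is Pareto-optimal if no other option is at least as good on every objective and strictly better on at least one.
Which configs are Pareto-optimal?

D3, D5, D6

D1: dominated by D2 (write latency 14.8≤17.5, storage 6≥6).
D2: dominated by D3 (write latency 10.3≤14.8, storage 19≥6).
D3: not dominated (best write latency).
D4: dominated by D5 (write latency 28.1≤77.3, storage 40≥37).
D5: not dominated (best storage).
D6: not dominated.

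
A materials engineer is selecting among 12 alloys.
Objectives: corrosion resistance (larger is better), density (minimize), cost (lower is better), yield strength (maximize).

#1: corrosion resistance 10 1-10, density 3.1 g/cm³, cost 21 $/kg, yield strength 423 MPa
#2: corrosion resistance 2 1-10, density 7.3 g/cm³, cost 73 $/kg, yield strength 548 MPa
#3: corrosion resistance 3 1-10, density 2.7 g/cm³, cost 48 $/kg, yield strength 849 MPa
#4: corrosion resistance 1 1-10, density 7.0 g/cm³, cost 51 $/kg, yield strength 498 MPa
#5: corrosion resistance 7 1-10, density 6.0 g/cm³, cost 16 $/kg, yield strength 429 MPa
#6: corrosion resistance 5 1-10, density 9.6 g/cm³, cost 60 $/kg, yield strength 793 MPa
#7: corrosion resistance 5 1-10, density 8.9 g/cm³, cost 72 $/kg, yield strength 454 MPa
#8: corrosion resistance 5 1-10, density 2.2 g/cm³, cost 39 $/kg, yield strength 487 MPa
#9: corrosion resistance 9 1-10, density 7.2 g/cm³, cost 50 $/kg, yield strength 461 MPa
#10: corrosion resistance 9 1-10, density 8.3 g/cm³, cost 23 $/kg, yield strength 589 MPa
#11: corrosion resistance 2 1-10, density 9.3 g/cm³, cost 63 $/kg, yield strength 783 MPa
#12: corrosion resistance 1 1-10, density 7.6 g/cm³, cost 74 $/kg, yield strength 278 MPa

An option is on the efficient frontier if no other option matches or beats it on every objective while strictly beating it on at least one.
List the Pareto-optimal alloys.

#1, #3, #5, #6, #8, #9, #10

#1: not dominated (best corrosion resistance).
#2: dominated by #3 (corrosion resistance 3≥2, density 2.7≤7.3, cost 48≤73, yield strength 849≥548).
#3: not dominated (best yield strength).
#4: dominated by #3 (corrosion resistance 3≥1, density 2.7≤7.0, cost 48≤51, yield strength 849≥498).
#5: not dominated (best cost).
#6: not dominated.
#7: dominated by #8 (corrosion resistance 5≥5, density 2.2≤8.9, cost 39≤72, yield strength 487≥454).
#8: not dominated (best density).
#9: not dominated.
#10: not dominated.
#11: dominated by #3 (corrosion resistance 3≥2, density 2.7≤9.3, cost 48≤63, yield strength 849≥783).
#12: dominated by #1 (corrosion resistance 10≥1, density 3.1≤7.6, cost 21≤74, yield strength 423≥278).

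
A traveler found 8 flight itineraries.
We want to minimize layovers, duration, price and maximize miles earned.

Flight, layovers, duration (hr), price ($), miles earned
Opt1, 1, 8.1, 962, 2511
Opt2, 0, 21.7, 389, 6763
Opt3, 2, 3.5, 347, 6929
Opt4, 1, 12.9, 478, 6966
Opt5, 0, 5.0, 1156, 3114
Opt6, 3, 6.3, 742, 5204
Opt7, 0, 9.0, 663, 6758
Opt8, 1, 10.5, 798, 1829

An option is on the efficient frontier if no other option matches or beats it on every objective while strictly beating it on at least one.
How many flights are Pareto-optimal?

Opt1: not dominated.
Opt2: not dominated.
Opt3: not dominated (best duration).
Opt4: not dominated (best miles earned).
Opt5: not dominated.
Opt6: dominated by Opt3 (layovers 2≤3, duration 3.5≤6.3, price 347≤742, miles earned 6929≥5204).
Opt7: not dominated.
Opt8: dominated by Opt7 (layovers 0≤1, duration 9.0≤10.5, price 663≤798, miles earned 6758≥1829).
Pareto-optimal: Opt1, Opt2, Opt3, Opt4, Opt5, Opt7 → 6.

6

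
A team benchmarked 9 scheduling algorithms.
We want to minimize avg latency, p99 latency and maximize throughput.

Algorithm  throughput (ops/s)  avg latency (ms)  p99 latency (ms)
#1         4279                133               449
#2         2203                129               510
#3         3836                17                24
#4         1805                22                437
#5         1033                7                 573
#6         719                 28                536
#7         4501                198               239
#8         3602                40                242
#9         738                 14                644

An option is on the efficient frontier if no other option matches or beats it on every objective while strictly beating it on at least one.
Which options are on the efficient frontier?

#1: not dominated.
#2: dominated by #3 (throughput 3836≥2203, avg latency 17≤129, p99 latency 24≤510).
#3: not dominated (best p99 latency).
#4: dominated by #3 (throughput 3836≥1805, avg latency 17≤22, p99 latency 24≤437).
#5: not dominated (best avg latency).
#6: dominated by #3 (throughput 3836≥719, avg latency 17≤28, p99 latency 24≤536).
#7: not dominated (best throughput).
#8: dominated by #3 (throughput 3836≥3602, avg latency 17≤40, p99 latency 24≤242).
#9: dominated by #5 (throughput 1033≥738, avg latency 7≤14, p99 latency 573≤644).

#1, #3, #5, #7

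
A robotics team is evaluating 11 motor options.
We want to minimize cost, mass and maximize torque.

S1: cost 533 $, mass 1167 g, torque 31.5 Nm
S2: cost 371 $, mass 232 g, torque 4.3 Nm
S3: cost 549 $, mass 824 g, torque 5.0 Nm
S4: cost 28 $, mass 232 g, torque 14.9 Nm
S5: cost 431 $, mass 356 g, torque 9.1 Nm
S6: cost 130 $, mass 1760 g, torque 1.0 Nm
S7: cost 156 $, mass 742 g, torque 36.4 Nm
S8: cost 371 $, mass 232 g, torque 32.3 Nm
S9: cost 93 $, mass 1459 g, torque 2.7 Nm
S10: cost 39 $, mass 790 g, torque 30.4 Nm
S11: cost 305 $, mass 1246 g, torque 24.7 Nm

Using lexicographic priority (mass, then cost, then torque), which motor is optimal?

S4

First minimize mass: best is 232, kept {S2, S4, S8}.
Then minimize cost: best is 28, kept {S4}.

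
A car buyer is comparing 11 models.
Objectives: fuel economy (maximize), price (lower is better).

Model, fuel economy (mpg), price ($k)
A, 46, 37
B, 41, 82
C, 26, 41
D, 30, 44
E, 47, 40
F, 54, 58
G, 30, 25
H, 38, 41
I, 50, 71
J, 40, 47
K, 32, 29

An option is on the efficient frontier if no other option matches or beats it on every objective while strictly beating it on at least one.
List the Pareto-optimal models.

A: not dominated.
B: dominated by A (fuel economy 46≥41, price 37≤82).
C: dominated by A (fuel economy 46≥26, price 37≤41).
D: dominated by A (fuel economy 46≥30, price 37≤44).
E: not dominated.
F: not dominated (best fuel economy).
G: not dominated (best price).
H: dominated by A (fuel economy 46≥38, price 37≤41).
I: dominated by F (fuel economy 54≥50, price 58≤71).
J: dominated by A (fuel economy 46≥40, price 37≤47).
K: not dominated.

A, E, F, G, K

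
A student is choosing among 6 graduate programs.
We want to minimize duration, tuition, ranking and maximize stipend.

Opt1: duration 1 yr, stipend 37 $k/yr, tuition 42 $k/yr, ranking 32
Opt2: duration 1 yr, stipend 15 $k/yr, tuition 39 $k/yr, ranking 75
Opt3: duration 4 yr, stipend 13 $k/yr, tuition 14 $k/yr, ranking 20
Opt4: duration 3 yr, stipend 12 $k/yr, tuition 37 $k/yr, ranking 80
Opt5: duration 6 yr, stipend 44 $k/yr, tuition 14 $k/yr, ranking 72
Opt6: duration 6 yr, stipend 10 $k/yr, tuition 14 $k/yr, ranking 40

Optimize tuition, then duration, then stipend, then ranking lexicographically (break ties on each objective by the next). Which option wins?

Opt3

First minimize tuition: best is 14, kept {Opt3, Opt5, Opt6}.
Then minimize duration: best is 4, kept {Opt3}.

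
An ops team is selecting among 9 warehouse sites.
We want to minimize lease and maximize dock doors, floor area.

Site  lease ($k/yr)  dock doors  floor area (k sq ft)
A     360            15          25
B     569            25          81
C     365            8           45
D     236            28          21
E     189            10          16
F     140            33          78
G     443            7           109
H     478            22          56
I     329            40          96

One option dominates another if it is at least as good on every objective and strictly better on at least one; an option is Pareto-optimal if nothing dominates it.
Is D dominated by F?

F vs D: lease 140≤236, dock doors 33≥28, floor area 78≥21 — F is at least as good on every objective with at least one strict improvement.

Yes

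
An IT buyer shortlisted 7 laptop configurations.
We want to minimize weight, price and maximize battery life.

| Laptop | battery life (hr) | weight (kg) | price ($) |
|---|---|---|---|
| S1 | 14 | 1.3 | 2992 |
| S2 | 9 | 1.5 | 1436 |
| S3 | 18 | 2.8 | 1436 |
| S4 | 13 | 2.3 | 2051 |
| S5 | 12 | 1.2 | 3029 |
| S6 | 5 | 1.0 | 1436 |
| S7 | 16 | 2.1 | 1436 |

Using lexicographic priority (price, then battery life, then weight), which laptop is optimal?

S3

First minimize price: best is 1436, kept {S2, S3, S6, S7}.
Then maximize battery life: best is 18, kept {S3}.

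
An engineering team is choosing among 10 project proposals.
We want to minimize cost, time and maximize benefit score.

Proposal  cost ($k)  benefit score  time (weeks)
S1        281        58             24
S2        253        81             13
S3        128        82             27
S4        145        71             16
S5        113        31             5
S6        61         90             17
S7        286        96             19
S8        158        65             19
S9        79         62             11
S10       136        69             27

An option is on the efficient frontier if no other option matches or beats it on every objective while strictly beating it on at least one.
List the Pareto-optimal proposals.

S1: dominated by S2 (cost 253≤281, benefit score 81≥58, time 13≤24).
S2: not dominated.
S3: dominated by S6 (cost 61≤128, benefit score 90≥82, time 17≤27).
S4: not dominated.
S5: not dominated (best time).
S6: not dominated (best cost).
S7: not dominated (best benefit score).
S8: dominated by S4 (cost 145≤158, benefit score 71≥65, time 16≤19).
S9: not dominated.
S10: dominated by S3 (cost 128≤136, benefit score 82≥69, time 27≤27).

S2, S4, S5, S6, S7, S9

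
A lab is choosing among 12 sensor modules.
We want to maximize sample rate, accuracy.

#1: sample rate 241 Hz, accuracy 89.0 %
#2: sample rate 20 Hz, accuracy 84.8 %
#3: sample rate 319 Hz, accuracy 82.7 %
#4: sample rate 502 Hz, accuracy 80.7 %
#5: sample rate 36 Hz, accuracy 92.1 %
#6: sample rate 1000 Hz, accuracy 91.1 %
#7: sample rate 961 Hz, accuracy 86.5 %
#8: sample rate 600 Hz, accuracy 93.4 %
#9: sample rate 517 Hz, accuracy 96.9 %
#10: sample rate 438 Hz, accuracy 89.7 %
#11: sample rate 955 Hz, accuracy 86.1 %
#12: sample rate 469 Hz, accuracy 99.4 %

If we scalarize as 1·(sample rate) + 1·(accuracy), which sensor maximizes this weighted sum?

#1: 1·241 + 1·89.0 = 330.0
#2: 1·20 + 1·84.8 = 104.8
#3: 1·319 + 1·82.7 = 401.7
#4: 1·502 + 1·80.7 = 582.7
#5: 1·36 + 1·92.1 = 128.1
#6: 1·1000 + 1·91.1 = 1091.1
#7: 1·961 + 1·86.5 = 1047.5
#8: 1·600 + 1·93.4 = 693.4
#9: 1·517 + 1·96.9 = 613.9
#10: 1·438 + 1·89.7 = 527.7
#11: 1·955 + 1·86.1 = 1041.1
#12: 1·469 + 1·99.4 = 568.4
Highest: #6 at 1091.1.

#6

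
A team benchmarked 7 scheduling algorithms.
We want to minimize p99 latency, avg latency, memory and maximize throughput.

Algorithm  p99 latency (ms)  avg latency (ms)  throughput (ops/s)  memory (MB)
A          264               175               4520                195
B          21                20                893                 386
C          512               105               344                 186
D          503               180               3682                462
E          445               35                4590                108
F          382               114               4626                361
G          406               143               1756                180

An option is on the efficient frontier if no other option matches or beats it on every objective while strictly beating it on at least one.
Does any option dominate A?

B: worse on throughput (893 vs 4520).
C: worse on p99 latency (512 vs 264).
D: worse on p99 latency (503 vs 264).
E: worse on p99 latency (445 vs 264).
F: worse on p99 latency (382 vs 264).
G: worse on p99 latency (406 vs 264).
No option is at least as good as A on every objective and strictly better on one.

No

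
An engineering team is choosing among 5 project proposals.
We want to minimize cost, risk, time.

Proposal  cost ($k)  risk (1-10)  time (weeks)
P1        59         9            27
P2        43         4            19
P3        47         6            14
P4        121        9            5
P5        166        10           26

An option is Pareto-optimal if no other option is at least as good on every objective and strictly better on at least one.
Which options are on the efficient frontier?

P1: dominated by P2 (cost 43≤59, risk 4≤9, time 19≤27).
P2: not dominated (best cost).
P3: not dominated.
P4: not dominated (best time).
P5: dominated by P2 (cost 43≤166, risk 4≤10, time 19≤26).

P2, P3, P4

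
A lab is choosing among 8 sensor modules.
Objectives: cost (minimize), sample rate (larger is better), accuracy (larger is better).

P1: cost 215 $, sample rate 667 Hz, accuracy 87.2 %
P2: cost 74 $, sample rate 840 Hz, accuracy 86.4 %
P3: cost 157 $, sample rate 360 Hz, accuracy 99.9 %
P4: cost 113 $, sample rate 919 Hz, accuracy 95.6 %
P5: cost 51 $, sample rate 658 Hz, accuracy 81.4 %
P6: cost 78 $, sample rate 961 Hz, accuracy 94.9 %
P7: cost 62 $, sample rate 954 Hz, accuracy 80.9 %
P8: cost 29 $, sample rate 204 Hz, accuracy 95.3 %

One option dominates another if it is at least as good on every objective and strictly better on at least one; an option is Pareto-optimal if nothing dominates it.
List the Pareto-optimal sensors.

P2, P3, P4, P5, P6, P7, P8

P1: dominated by P4 (cost 113≤215, sample rate 919≥667, accuracy 95.6≥87.2).
P2: not dominated.
P3: not dominated (best accuracy).
P4: not dominated.
P5: not dominated.
P6: not dominated (best sample rate).
P7: not dominated.
P8: not dominated (best cost).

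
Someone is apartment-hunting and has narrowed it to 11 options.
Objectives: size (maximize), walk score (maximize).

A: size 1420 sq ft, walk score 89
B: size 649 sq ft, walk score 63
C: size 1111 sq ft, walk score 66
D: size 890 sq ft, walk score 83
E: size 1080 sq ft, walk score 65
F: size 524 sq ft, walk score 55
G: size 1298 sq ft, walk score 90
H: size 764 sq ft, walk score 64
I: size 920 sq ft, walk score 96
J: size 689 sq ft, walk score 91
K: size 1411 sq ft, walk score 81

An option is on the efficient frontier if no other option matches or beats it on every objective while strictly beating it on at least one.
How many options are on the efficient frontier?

A: not dominated (best size).
B: dominated by A (size 1420≥649, walk score 89≥63).
C: dominated by A (size 1420≥1111, walk score 89≥66).
D: dominated by A (size 1420≥890, walk score 89≥83).
E: dominated by A (size 1420≥1080, walk score 89≥65).
F: dominated by A (size 1420≥524, walk score 89≥55).
G: not dominated.
H: dominated by A (size 1420≥764, walk score 89≥64).
I: not dominated (best walk score).
J: dominated by I (size 920≥689, walk score 96≥91).
K: dominated by A (size 1420≥1411, walk score 89≥81).
Pareto-optimal: A, G, I → 3.

3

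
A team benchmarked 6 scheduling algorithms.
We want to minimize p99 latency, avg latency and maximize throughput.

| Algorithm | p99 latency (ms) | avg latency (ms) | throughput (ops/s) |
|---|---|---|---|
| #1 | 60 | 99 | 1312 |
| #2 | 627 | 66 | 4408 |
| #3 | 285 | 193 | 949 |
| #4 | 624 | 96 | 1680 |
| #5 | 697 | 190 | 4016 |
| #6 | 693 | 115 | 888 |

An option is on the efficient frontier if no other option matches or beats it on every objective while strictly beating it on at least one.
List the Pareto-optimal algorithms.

#1, #2, #4

#1: not dominated (best p99 latency).
#2: not dominated (best avg latency).
#3: dominated by #1 (p99 latency 60≤285, avg latency 99≤193, throughput 1312≥949).
#4: not dominated.
#5: dominated by #2 (p99 latency 627≤697, avg latency 66≤190, throughput 4408≥4016).
#6: dominated by #1 (p99 latency 60≤693, avg latency 99≤115, throughput 1312≥888).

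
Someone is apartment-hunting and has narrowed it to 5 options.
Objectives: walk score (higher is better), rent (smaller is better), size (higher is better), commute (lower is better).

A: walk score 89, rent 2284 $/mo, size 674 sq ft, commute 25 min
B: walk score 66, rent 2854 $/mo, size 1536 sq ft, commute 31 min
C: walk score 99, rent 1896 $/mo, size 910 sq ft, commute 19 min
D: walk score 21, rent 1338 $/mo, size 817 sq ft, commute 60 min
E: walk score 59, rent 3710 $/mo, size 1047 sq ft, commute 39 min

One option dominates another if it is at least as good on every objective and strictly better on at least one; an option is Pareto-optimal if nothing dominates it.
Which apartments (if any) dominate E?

B: walk score 66≥59, rent 2854≤3710, size 1536≥1047, commute 31≤39 — dominates E.
Others (A, C, D) are each worse than E on at least one objective.

B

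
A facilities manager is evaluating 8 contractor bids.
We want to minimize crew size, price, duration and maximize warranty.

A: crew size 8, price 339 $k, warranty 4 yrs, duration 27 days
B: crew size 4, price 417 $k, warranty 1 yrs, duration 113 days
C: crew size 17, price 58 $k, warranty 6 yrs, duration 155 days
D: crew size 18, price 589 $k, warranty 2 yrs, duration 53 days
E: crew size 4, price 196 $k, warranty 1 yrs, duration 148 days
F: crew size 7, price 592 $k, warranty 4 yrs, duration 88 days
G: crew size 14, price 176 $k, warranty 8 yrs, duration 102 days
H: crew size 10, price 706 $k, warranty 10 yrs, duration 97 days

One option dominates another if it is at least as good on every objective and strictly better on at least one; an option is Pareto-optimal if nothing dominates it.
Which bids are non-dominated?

A, B, C, E, F, G, H

A: not dominated (best duration).
B: not dominated.
C: not dominated (best price).
D: dominated by A (crew size 8≤18, price 339≤589, warranty 4≥2, duration 27≤53).
E: not dominated.
F: not dominated.
G: not dominated.
H: not dominated (best warranty).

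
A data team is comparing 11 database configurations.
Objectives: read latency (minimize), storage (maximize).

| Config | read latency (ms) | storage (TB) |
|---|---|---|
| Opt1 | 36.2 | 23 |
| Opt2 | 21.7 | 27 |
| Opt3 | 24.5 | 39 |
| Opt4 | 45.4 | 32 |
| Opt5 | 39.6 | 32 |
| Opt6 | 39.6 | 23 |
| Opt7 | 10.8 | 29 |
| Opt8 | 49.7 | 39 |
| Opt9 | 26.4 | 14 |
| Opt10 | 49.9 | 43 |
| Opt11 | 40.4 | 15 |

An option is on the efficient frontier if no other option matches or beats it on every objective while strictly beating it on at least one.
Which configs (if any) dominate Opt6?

Opt1: read latency 36.2≤39.6, storage 23≥23 — dominates Opt6.
Opt2: read latency 21.7≤39.6, storage 27≥23 — dominates Opt6.
Opt3: read latency 24.5≤39.6, storage 39≥23 — dominates Opt6.
Opt5: read latency 39.6≤39.6, storage 32≥23 — dominates Opt6.
Opt7: read latency 10.8≤39.6, storage 29≥23 — dominates Opt6.
Others (Opt4, Opt8, Opt9, Opt10, Opt11) are each worse than Opt6 on at least one objective.

Opt1, Opt2, Opt3, Opt5, Opt7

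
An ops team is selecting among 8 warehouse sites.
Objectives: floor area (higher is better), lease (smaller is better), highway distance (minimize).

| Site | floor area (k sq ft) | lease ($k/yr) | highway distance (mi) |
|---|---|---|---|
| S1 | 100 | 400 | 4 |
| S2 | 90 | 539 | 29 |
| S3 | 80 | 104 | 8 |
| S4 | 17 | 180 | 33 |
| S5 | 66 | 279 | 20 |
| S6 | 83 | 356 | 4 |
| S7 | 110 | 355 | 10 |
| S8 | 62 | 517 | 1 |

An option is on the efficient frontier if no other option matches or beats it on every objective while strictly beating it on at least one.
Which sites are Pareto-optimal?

S1: not dominated.
S2: dominated by S1 (floor area 100≥90, lease 400≤539, highway distance 4≤29).
S3: not dominated (best lease).
S4: dominated by S3 (floor area 80≥17, lease 104≤180, highway distance 8≤33).
S5: dominated by S3 (floor area 80≥66, lease 104≤279, highway distance 8≤20).
S6: not dominated.
S7: not dominated (best floor area).
S8: not dominated (best highway distance).

S1, S3, S6, S7, S8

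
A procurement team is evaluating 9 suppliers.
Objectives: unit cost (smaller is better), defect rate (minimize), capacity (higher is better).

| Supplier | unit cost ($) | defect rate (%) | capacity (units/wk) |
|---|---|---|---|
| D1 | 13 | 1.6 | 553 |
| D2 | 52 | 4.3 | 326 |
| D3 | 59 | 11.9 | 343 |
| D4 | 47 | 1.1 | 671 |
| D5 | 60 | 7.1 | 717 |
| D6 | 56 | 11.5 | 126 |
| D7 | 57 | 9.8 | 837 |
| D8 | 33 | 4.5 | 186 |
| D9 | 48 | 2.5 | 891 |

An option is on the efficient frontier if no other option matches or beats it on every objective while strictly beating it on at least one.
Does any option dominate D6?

Yes

D1 vs D6: unit cost 13≤56, defect rate 1.6≤11.5, capacity 553≥126 — D1 is at least as good on every objective and strictly better on at least one, so D1 dominates D6.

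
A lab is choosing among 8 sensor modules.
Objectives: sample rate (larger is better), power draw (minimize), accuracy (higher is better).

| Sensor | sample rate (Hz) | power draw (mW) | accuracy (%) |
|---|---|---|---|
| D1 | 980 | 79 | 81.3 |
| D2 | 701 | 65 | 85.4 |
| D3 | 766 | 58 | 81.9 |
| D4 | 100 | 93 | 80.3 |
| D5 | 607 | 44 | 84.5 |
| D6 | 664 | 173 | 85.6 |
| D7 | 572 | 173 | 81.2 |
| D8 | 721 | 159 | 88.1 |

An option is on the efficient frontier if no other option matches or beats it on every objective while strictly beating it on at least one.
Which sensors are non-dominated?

D1, D2, D3, D5, D8

D1: not dominated (best sample rate).
D2: not dominated.
D3: not dominated.
D4: dominated by D1 (sample rate 980≥100, power draw 79≤93, accuracy 81.3≥80.3).
D5: not dominated (best power draw).
D6: dominated by D8 (sample rate 721≥664, power draw 159≤173, accuracy 88.1≥85.6).
D7: dominated by D1 (sample rate 980≥572, power draw 79≤173, accuracy 81.3≥81.2).
D8: not dominated (best accuracy).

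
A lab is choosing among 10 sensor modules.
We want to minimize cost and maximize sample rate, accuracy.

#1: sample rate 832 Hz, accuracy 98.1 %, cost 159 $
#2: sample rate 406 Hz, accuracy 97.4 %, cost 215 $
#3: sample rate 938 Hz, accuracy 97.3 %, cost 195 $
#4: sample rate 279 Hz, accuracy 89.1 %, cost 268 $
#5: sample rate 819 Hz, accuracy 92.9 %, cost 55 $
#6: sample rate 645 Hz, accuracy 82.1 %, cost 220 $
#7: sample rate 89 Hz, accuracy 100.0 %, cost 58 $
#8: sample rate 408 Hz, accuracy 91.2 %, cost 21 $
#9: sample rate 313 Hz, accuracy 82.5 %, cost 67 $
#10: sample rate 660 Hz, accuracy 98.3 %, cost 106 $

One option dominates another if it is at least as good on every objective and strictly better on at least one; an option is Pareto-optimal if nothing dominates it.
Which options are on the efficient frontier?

#1, #3, #5, #7, #8, #10

#1: not dominated.
#2: dominated by #1 (sample rate 832≥406, accuracy 98.1≥97.4, cost 159≤215).
#3: not dominated (best sample rate).
#4: dominated by #1 (sample rate 832≥279, accuracy 98.1≥89.1, cost 159≤268).
#5: not dominated.
#6: dominated by #1 (sample rate 832≥645, accuracy 98.1≥82.1, cost 159≤220).
#7: not dominated (best accuracy).
#8: not dominated (best cost).
#9: dominated by #5 (sample rate 819≥313, accuracy 92.9≥82.5, cost 55≤67).
#10: not dominated.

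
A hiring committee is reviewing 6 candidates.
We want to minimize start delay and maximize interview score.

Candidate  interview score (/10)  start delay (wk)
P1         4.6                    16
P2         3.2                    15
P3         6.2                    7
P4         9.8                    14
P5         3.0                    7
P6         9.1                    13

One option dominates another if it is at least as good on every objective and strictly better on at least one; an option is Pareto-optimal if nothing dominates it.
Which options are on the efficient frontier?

P1: dominated by P3 (interview score 6.2≥4.6, start delay 7≤16).
P2: dominated by P3 (interview score 6.2≥3.2, start delay 7≤15).
P3: not dominated.
P4: not dominated (best interview score).
P5: dominated by P3 (interview score 6.2≥3.0, start delay 7≤7).
P6: not dominated.

P3, P4, P6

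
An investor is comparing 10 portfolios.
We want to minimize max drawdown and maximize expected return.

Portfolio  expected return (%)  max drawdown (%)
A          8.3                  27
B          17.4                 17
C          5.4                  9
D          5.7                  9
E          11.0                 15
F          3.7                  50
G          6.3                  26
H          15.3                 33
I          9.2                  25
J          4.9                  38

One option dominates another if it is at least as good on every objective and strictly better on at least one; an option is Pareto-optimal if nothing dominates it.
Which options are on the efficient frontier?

B, D, E

A: dominated by B (expected return 17.4≥8.3, max drawdown 17≤27).
B: not dominated (best expected return).
C: dominated by D (expected return 5.7≥5.4, max drawdown 9≤9).
D: not dominated.
E: not dominated.
F: dominated by A (expected return 8.3≥3.7, max drawdown 27≤50).
G: dominated by B (expected return 17.4≥6.3, max drawdown 17≤26).
H: dominated by B (expected return 17.4≥15.3, max drawdown 17≤33).
I: dominated by B (expected return 17.4≥9.2, max drawdown 17≤25).
J: dominated by A (expected return 8.3≥4.9, max drawdown 27≤38).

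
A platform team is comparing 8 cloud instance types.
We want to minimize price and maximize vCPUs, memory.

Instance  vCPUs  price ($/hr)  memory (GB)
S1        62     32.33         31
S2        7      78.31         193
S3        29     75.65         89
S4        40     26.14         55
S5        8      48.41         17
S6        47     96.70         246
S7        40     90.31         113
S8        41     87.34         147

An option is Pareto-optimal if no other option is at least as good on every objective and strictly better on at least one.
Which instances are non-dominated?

S1, S2, S3, S4, S6, S8

S1: not dominated (best vCPUs).
S2: not dominated.
S3: not dominated.
S4: not dominated (best price).
S5: dominated by S1 (vCPUs 62≥8, price 32.33≤48.41, memory 31≥17).
S6: not dominated (best memory).
S7: dominated by S8 (vCPUs 41≥40, price 87.34≤90.31, memory 147≥113).
S8: not dominated.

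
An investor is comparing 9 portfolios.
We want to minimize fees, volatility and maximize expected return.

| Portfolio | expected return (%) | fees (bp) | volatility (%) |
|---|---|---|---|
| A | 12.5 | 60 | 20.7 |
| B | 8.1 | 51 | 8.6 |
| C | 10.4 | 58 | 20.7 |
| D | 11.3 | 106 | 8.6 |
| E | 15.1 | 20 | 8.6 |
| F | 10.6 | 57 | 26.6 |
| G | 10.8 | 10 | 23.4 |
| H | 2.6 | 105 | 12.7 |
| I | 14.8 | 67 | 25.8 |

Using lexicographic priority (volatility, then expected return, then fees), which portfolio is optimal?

E

First minimize volatility: best is 8.6, kept {B, D, E}.
Then maximize expected return: best is 15.1, kept {E}.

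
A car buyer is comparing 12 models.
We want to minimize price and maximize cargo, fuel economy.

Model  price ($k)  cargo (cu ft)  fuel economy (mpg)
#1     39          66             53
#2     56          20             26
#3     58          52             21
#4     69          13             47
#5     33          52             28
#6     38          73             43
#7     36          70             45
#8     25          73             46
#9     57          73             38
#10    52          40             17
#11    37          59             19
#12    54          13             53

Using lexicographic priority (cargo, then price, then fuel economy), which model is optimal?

#8

First maximize cargo: best is 73, kept {#6, #8, #9}.
Then minimize price: best is 25, kept {#8}.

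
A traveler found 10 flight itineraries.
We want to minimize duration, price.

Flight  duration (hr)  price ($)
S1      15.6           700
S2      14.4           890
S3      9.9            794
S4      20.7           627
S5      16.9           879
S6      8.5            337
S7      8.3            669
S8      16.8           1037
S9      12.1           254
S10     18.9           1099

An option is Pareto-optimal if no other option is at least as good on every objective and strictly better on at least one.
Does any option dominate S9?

No

S1: worse on duration (15.6 vs 12.1).
S2: worse on duration (14.4 vs 12.1).
S3: worse on price (794 vs 254).
S4: worse on duration (20.7 vs 12.1).
S5: worse on duration (16.9 vs 12.1).
S6: worse on price (337 vs 254).
S7: worse on price (669 vs 254).
S8: worse on duration (16.8 vs 12.1).
S10: worse on duration (18.9 vs 12.1).
No option is at least as good as S9 on every objective and strictly better on one.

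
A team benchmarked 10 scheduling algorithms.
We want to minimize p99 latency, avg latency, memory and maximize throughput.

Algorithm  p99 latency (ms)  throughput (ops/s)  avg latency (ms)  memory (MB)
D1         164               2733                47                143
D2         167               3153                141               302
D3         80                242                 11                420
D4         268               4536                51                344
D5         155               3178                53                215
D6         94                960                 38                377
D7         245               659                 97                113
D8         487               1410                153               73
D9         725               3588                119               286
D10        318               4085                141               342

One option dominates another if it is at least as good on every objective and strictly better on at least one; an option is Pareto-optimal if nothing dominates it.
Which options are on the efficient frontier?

D1: not dominated.
D2: dominated by D5 (p99 latency 155≤167, throughput 3178≥3153, avg latency 53≤141, memory 215≤302).
D3: not dominated (best p99 latency).
D4: not dominated (best throughput).
D5: not dominated.
D6: not dominated.
D7: not dominated.
D8: not dominated (best memory).
D9: not dominated.
D10: not dominated.

D1, D3, D4, D5, D6, D7, D8, D9, D10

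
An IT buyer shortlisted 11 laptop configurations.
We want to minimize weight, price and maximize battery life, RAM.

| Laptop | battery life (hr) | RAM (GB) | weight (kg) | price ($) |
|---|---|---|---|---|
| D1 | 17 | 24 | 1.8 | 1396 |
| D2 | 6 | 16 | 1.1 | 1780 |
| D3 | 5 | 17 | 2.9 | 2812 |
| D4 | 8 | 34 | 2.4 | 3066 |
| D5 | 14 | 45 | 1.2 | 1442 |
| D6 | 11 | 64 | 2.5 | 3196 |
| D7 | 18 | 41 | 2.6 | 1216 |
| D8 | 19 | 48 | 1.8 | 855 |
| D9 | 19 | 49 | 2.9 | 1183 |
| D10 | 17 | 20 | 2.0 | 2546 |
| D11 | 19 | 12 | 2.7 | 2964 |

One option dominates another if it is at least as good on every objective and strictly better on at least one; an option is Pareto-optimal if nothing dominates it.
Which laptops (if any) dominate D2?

none

D1: worse on weight (1.8 vs 1.1).
D3: worse on battery life (5 vs 6).
D4: worse on weight (2.4 vs 1.1).
D5: worse on weight (1.2 vs 1.1).
D6: worse on weight (2.5 vs 1.1).
D7: worse on weight (2.6 vs 1.1).
D8: worse on weight (1.8 vs 1.1).
D9: worse on weight (2.9 vs 1.1).
D10: worse on weight (2.0 vs 1.1).
D11: worse on RAM (12 vs 16).
No option dominates D2.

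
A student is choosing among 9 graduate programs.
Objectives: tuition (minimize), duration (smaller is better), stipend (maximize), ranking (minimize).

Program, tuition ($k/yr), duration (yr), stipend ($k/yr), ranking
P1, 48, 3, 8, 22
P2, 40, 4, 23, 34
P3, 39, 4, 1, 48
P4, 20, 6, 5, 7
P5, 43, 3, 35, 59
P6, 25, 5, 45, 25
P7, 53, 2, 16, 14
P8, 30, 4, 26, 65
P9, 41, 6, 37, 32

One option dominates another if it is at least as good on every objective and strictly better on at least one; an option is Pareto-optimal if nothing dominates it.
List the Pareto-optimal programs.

P1: not dominated.
P2: not dominated.
P3: not dominated.
P4: not dominated (best tuition).
P5: not dominated.
P6: not dominated (best stipend).
P7: not dominated (best duration).
P8: not dominated.
P9: dominated by P6 (tuition 25≤41, duration 5≤6, stipend 45≥37, ranking 25≤32).

P1, P2, P3, P4, P5, P6, P7, P8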